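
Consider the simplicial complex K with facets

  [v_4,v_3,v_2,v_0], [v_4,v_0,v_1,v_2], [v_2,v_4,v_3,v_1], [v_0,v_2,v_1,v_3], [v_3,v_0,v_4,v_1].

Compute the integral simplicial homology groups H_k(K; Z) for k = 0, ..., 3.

Take the total order v_0 < v_1 < v_2 < v_3 < v_4 on the vertex set. Then K (dimension 3) consists of the simplices:

  0-simplices (5): [v_0], [v_1], [v_2], [v_3], [v_4]
  1-simplices (10): [v_0,v_1], [v_0,v_2], [v_0,v_3], [v_0,v_4], [v_1,v_2], [v_1,v_3], [v_1,v_4], [v_2,v_3], [v_2,v_4], [v_3,v_4]
  2-simplices (10): [v_0,v_1,v_2], [v_0,v_1,v_3], [v_0,v_1,v_4], [v_0,v_2,v_3], [v_0,v_2,v_4], [v_0,v_3,v_4], [v_1,v_2,v_3], [v_1,v_2,v_4], [v_1,v_3,v_4], [v_2,v_3,v_4]
  3-simplices (5): [v_0,v_1,v_2,v_3], [v_0,v_1,v_2,v_4], [v_0,v_1,v_3,v_4], [v_0,v_2,v_3,v_4], [v_1,v_2,v_3,v_4]

Hence C_0 ≅ Z^5, C_1 ≅ Z^10, C_2 ≅ Z^10, C_3 ≅ Z^5.

The boundary map ∂_1: C_1 → C_0 is given by ∂[p,q] = [q] − [p]. For instance
  ∂[v_0,v_1] = [v_1] − [v_0].
The resulting 5×10 matrix has rank 4, and its Smith normal form has invariant factors (1,1,1,1).

Boundary ∂_2: C_2 → C_1 sends each 2-simplex [p,q,r] to [q,r] − [p,r] + [p,q]. For instance
  ∂[v_1,v_2,v_4] = [v_2,v_4] − [v_1,v_4] + [v_1,v_2],
  ∂[v_0,v_3,v_4] = [v_3,v_4] − [v_0,v_4] + [v_0,v_3].
This gives a 10×10 integer matrix of rank 6; reducing to Smith normal form yields diagonal entries (1,1,1,1,1,1).

Boundary ∂_3: C_3 → C_2 sends each 3-simplex σ to the alternating sum Σ_i (−1)^i (σ with its i-th vertex removed). For instance
  ∂[v_0,v_1,v_2,v_3] = [v_1,v_2,v_3] − [v_0,v_2,v_3] + [v_0,v_1,v_3] − [v_0,v_1,v_2],
  ∂[v_0,v_1,v_3,v_4] = [v_1,v_3,v_4] − [v_0,v_3,v_4] + [v_0,v_1,v_4] − [v_0,v_1,v_3].
The resulting 10×5 matrix has rank 4, and its Smith normal form has invariant factors (1,1,1,1).

From H_k ≅ ker(∂_k) / im(∂_{k+1}) we obtain:

  H_0: rank C_0 − rank ∂_1 = 5 − 4 = 1, and the invariant factors of ∂_1 are all 1, so H_0 = Z.
  H_1: rank ker ∂_1 − rank ∂_2 = (10 − 4) − 6 = 0, and the invariant factors of ∂_2 are all 1, so H_1 = 0.
  H_2: rank ker ∂_2 − rank ∂_3 = (10 − 6) − 4 = 0, and the invariant factors of ∂_3 are all 1, so H_2 = 0.
  H_3: rank ker ∂_3 − rank ∂_4 = (5 − 4) − 0 = 1, and there is no ∂_4, so H_3 = Z.

(K is a triangulation of the 3-sphere S^3.)

H_0 ≅ Z,  H_1 = 0,  H_2 = 0,  H_3 ≅ Z.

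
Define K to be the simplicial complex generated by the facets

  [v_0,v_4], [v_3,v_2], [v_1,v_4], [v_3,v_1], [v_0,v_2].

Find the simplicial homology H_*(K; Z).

Fix the vertex order v_0 < v_1 < v_2 < v_3 < v_4 and write every simplex with vertices in increasing order. Then dim K = 1 and the simplices of K are:

  0-simplices (5): [v_0], [v_1], [v_2], [v_3], [v_4]
  1-simplices (5): [v_0,v_2], [v_0,v_4], [v_1,v_3], [v_1,v_4], [v_2,v_3]

giving chain groups C_0 ≅ Z^5, C_1 ≅ Z^5.

The boundary map ∂_1: C_1 → C_0 maps an edge to its endpoints' difference, ∂[p,q] = q − p. For instance
  ∂[v_0,v_4] = [v_4] − [v_0].
The 5×5 boundary matrix has rank 4 and Smith normal form diag(1,1,1,1).

Now H_k = ker ∂_k / im ∂_{k+1}, so:

  H_0: rank C_0 − rank ∂_1 = 5 − 4 = 1, and the invariant factors of ∂_1 are all 1, so H_0 ≅ Z.
  H_1: rank ker ∂_1 − rank ∂_2 = (5 − 4) − 0 = 1, and there is no ∂_2, so H_1 ≅ Z.

As a check, the Euler characteristic is 5 − 5 = 0, which agrees with 1 − 1 = 0.

H_0 = Z,  H_1 = Z.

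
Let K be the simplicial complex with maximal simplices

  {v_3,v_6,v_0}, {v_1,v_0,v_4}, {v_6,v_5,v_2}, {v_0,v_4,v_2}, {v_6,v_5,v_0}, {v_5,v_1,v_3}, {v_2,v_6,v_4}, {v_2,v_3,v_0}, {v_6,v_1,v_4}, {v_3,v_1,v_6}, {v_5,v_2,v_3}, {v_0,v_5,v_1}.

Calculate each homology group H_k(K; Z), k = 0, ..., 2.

We work with the vertex ordering v_0 < v_1 < v_2 < v_3 < v_4 < v_5 < v_6. The simplices of K, each written with vertices in increasing order, are:

  0-simplices (7): [v_0], [v_1], [v_2], [v_3], [v_4], [v_5], [v_6]
  1-simplices (18): (18 of them)
  2-simplices (12): (12 of them)

Hence C_0 ≅ Z^7, C_1 ≅ Z^18, C_2 ≅ Z^12.

∂_1: C_1 → C_0 is given by ∂[p,q] = [q] − [p]. For instance
  ∂[v_2,v_6] = [v_6] − [v_2].
This gives a 7×18 integer matrix of rank 6; reducing to Smith normal form yields diagonal entries (1,1,1,1,1,1).

Boundary ∂_2: C_2 → C_1 sends each 2-simplex [p,q,r] to [q,r] − [p,r] + [p,q]. For instance
  ∂[v_1,v_3,v_6] = [v_3,v_6] − [v_1,v_6] + [v_1,v_3],
  ∂[v_1,v_3,v_5] = [v_3,v_5] − [v_1,v_5] + [v_1,v_3].
As a 18×12 matrix over Z this has rank 12, with invariant factors (1,1,1,1,1,1,1,1,1,1,1,2).

Computing H_k = (kernel of ∂_k) / (image of ∂_{k+1}):

  H_0: rank C_0 − rank ∂_1 = 7 − 6 = 1, and the invariant factors of ∂_1 are all 1, so H_0 = Z.
  H_1: rank ker ∂_1 − rank ∂_2 = (18 − 6) − 12 = 0, and ∂_2 has invariant factor 2 > 1, so H_1 = Z/2.
  H_2: rank ker ∂_2 − rank ∂_3 = (12 − 12) − 0 = 0, and there is no ∂_3, so H_2 = 0.

(K is a triangulation of the real projective plane RP^2.)

H_0 ≅ Z,  H_1 ≅ Z/2,  H_2 = 0.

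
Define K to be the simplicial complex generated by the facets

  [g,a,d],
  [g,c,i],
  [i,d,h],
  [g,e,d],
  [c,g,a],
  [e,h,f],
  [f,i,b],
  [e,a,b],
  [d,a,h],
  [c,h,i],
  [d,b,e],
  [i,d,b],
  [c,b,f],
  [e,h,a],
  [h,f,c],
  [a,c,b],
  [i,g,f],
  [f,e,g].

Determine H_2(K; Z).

Take the total order a < b < c < d < e < f < g < h < i on the vertex set. Then K (dimension 2) consists of the simplices:

  0-simplices (9): a, b, c, d, e, f, g, h, i
  1-simplices (27): ab, ac, ad, ae, ag, ah, bc, bd, be, bf, bi, cf, cg, ch, ci, de, dg, dh, di, ef, eg, eh, fg, fh, fi, gi, hi
  2-simplices (18): abc, abe, acg, adg, adh, aeh, bcf, bde, bdi, bfi, cfh, cgi, chi, deg, dhi, efg, efh, fgi

Hence C_0 ≅ Z^9, C_1 ≅ Z^27, C_2 ≅ Z^18.

Boundary ∂_1: C_1 → C_0 sends each edge [p,q] (with p < q) to q − p. For instance
  ∂eh = h − e.
The resulting 9×27 matrix has rank 8, and its Smith normal form has invariant factors (1,1,1,1,1,1,1,1).

The boundary map ∂_2: C_2 → C_1 maps a triangle to the signed sum of its edges. For instance
  ∂chi = hi − ci + ch,
  ∂bde = de − be + bd.
This gives a 27×18 integer matrix of rank 18; reducing to Smith normal form yields diagonal entries (1,1,1,1,1,1,1,1,1,1,1,1,1,1,1,1,1,2).

From H_k ≅ ker(∂_k) / im(∂_{k+1}) we obtain:

  H_2: rank ker ∂_2 − rank ∂_3 = (18 − 18) − 0 = 0, and there is no ∂_3, so H_2 ≅ 0.

H_2 ≅ 0.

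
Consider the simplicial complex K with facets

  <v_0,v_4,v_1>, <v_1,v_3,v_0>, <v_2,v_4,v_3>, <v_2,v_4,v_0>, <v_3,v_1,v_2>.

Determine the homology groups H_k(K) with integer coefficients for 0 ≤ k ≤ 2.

H_0 = Z,  H_1 = Z,  H_2 = 0.

Take the total order v_0 < v_1 < v_2 < v_3 < v_4 on the vertex set. Then K (dimension 2) consists of the simplices:

  0-simplices (5): [v_0], [v_1], [v_2], [v_3], [v_4]
  1-simplices (10): [v_0,v_1], [v_0,v_2], [v_0,v_3], [v_0,v_4], [v_1,v_2], [v_1,v_3], [v_1,v_4], [v_2,v_3], [v_2,v_4], [v_3,v_4]
  2-simplices (5): [v_0,v_1,v_3], [v_0,v_1,v_4], [v_0,v_2,v_4], [v_1,v_2,v_3], [v_2,v_3,v_4]

Hence C_0 ≅ Z^5, C_1 ≅ Z^10, C_2 ≅ Z^5.

The boundary map ∂_1: C_1 → C_0 sends each edge [p,q] (with p < q) to q − p. For instance
  ∂[v_0,v_2] = [v_2] − [v_0].
The resulting 5×10 matrix has rank 4, and its Smith normal form has invariant factors (1,1,1,1).

Boundary ∂_2: C_2 → C_1 maps a triangle to the signed sum of its edges. For instance
  ∂[v_2,v_3,v_4] = [v_3,v_4] − [v_2,v_4] + [v_2,v_3],
  ∂[v_0,v_1,v_3] = [v_1,v_3] − [v_0,v_3] + [v_0,v_1].
This gives a 10×5 integer matrix of rank 5; reducing to Smith normal form yields diagonal entries (1,1,1,1,1).

From H_k ≅ ker(∂_k) / im(∂_{k+1}) we obtain:

  H_0: rank C_0 − rank ∂_1 = 5 − 4 = 1, and the invariant factors of ∂_1 are all 1, so H_0 = Z.
  H_1: rank ker ∂_1 − rank ∂_2 = (10 − 4) − 5 = 1, and the invariant factors of ∂_2 are all 1, so H_1 = Z.
  H_2: rank ker ∂_2 − rank ∂_3 = (5 − 5) − 0 = 0, and there is no ∂_3, so H_2 = 0.

As a check, the Euler characteristic is 5 − 10 + 5 = 0, which agrees with 1 − 1 + 0 = 0.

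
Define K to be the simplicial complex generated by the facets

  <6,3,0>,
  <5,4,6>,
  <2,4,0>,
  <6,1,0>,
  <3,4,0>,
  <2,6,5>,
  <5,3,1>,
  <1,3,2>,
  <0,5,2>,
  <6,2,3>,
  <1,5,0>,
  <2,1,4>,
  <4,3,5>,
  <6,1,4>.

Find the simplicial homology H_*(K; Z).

H_0 ≅ Z,  H_1 ≅ Z^2,  H_2 ≅ Z.

Take the total order 0 < 1 < 2 < 3 < 4 < 5 < 6 on the vertex set. Then K (dimension 2) consists of the simplices:

  0-simplices (7): [0], [1], [2], [3], [4], [5], [6]
  1-simplices (21): [0,1], [0,2], [0,3], [0,4], [0,5], [0,6], [1,2], [1,3], [1,4], [1,5], [1,6], [2,3], [2,4], [2,5], [2,6], [3,4], [3,5], [3,6], [4,5], [4,6], [5,6]
  2-simplices (14): [0,1,5], [0,1,6], [0,2,4], [0,2,5], [0,3,4], [0,3,6], [1,2,3], [1,2,4], [1,3,5], [1,4,6], [2,3,6], [2,5,6], [3,4,5], [4,5,6]

giving chain groups C_0 ≅ Z^7, C_1 ≅ Z^21, C_2 ≅ Z^14.

The boundary map ∂_1: C_1 → C_0 sends each edge [p,q] (with p < q) to q − p. For instance
  ∂[0,3] = [3] − [0].
The resulting 7×21 matrix has rank 6, and its Smith normal form has invariant factors (1,1,1,1,1,1).

The boundary map ∂_2: C_2 → C_1 sends each 2-simplex [p,q,r] to [q,r] − [p,r] + [p,q]. For instance
  ∂[0,3,4] = [3,4] − [0,4] + [0,3],
  ∂[0,2,4] = [2,4] − [0,4] + [0,2].
As a 21×14 matrix over Z this has rank 13, with invariant factors (1,1,1,1,1,1,1,1,1,1,1,1,1).

Computing H_k = (kernel of ∂_k) / (image of ∂_{k+1}):

  H_0: rank C_0 − rank ∂_1 = 7 − 6 = 1, and the invariant factors of ∂_1 are all 1, so H_0 ≅ Z.
  H_1: rank ker ∂_1 − rank ∂_2 = (21 − 6) − 13 = 2, and the invariant factors of ∂_2 are all 1, so H_1 ≅ Z^2.
  H_2: rank ker ∂_2 − rank ∂_3 = (14 − 13) − 0 = 1, and there is no ∂_3, so H_2 ≅ Z.

As a check, the Euler characteristic is 7 − 21 + 14 = 0, which agrees with 1 − 2 + 1 = 0.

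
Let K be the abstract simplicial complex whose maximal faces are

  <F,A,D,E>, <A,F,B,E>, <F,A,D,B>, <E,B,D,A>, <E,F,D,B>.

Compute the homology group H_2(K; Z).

Take the total order A < B < D < E < F on the vertex set. Then K (dimension 3) consists of the simplices:

  0-simplices (5): A, B, D, E, F
  1-simplices (10): AB, AD, AE, AF, BD, BE, BF, DE, DF, EF
  2-simplices (10): ABD, ABE, ABF, ADE, ADF, AEF, BDE, BDF, BEF, DEF
  3-simplices (5): ABDE, ABDF, ABEF, ADEF, BDEF

Hence C_0 ≅ Z^5, C_1 ≅ Z^10, C_2 ≅ Z^10, C_3 ≅ Z^5.

Boundary ∂_1: C_1 → C_0 sends each edge [p,q] (with p < q) to q − p.
As a 5×10 matrix over Z this has rank 4, with invariant factors (1,1,1,1).

The boundary map ∂_2: C_2 → C_1 acts by ∂[p,q,r] = [q,r] − [p,r] + [p,q]. For instance
  ∂ADE = DE − AE + AD,
  ∂BDF = DF − BF + BD.
The resulting 10×10 matrix has rank 6, and its Smith normal form has invariant factors (1,1,1,1,1,1).

∂_3: C_3 → C_2 sends each 3-simplex σ to the alternating sum Σ_i (−1)^i (σ with its i-th vertex removed). For instance
  ∂ADEF = DEF − AEF + ADF − ADE,
  ∂ABDE = BDE − ADE + ABE − ABD.
The 10×5 boundary matrix has rank 4 and Smith normal form diag(1,1,1,1).

Reading off H_k = ker ∂_k / im ∂_{k+1}:

  H_2: rank ker ∂_2 − rank ∂_3 = (10 − 6) − 4 = 0, and the invariant factors of ∂_3 are all 1, so H_2 = 0.

H_2 = 0.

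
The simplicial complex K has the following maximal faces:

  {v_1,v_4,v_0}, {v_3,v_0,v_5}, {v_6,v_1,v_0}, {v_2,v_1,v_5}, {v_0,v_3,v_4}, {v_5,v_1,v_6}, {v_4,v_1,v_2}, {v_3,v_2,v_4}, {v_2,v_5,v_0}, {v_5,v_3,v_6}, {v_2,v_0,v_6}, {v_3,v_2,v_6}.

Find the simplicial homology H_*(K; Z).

H_0 ≅ Z,  H_1 ≅ Z/2,  H_2 = 0.

Fix the vertex order v_0 < v_1 < v_2 < v_3 < v_4 < v_5 < v_6 and write every simplex with vertices in increasing order. Then dim K = 2 and the simplices of K are:

  0-simplices (7): [v_0], [v_1], [v_2], [v_3], [v_4], [v_5], [v_6]
  1-simplices (18): (18 of them)
  2-simplices (12): (12 of them)

Hence C_0 ≅ Z^7, C_1 ≅ Z^18, C_2 ≅ Z^12.

∂_1: C_1 → C_0 maps an edge to its endpoints' difference, ∂[p,q] = q − p.
The resulting 7×18 matrix has rank 6, and its Smith normal form has invariant factors (1,1,1,1,1,1).

The boundary map ∂_2: C_2 → C_1 acts by ∂[p,q,r] = [q,r] − [p,r] + [p,q]. For instance
  ∂[v_0,v_3,v_5] = [v_3,v_5] − [v_0,v_5] + [v_0,v_3],
  ∂[v_1,v_2,v_5] = [v_2,v_5] − [v_1,v_5] + [v_1,v_2].
As a 18×12 matrix over Z this has rank 12, with invariant factors (1,1,1,1,1,1,1,1,1,1,1,2).

Computing H_k = (kernel of ∂_k) / (image of ∂_{k+1}):

  H_0: rank C_0 − rank ∂_1 = 7 − 6 = 1, and the invariant factors of ∂_1 are all 1, so H_0 ≅ Z.
  H_1: rank ker ∂_1 − rank ∂_2 = (18 − 6) − 12 = 0, and ∂_2 has invariant factor 2 > 1, so H_1 ≅ Z/2.
  H_2: rank ker ∂_2 − rank ∂_3 = (12 − 12) − 0 = 0, and there is no ∂_3, so H_2 ≅ 0.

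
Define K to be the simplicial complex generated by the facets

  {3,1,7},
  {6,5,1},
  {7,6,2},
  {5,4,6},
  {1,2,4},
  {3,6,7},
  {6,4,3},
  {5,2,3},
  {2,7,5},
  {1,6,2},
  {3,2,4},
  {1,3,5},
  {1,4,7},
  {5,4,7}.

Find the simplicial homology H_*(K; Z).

Take the total order 1 < 2 < 3 < 4 < 5 < 6 < 7 on the vertex set. Then K (dimension 2) consists of the simplices:

  0-simplices (7): [1], [2], [3], [4], [5], [6], [7]
  1-simplices (21): [1,2], [1,3], [1,4], [1,5], [1,6], [1,7], [2,3], [2,4], [2,5], [2,6], [2,7], [3,4], [3,5], [3,6], [3,7], [4,5], [4,6], [4,7], [5,6], [5,7], [6,7]
  2-simplices (14): [1,2,4], [1,2,6], [1,3,5], [1,3,7], [1,4,7], [1,5,6], [2,3,4], [2,3,5], [2,5,7], [2,6,7], [3,4,6], [3,6,7], [4,5,6], [4,5,7]

giving chain groups C_0 ≅ Z^7, C_1 ≅ Z^21, C_2 ≅ Z^14.

Boundary ∂_1: C_1 → C_0 sends each edge [p,q] (with p < q) to q − p. For instance
  ∂[1,6] = [6] − [1].
This gives a 7×21 integer matrix of rank 6; reducing to Smith normal form yields diagonal entries (1,1,1,1,1,1).

The boundary map ∂_2: C_2 → C_1 maps a triangle to the signed sum of its edges. For instance
  ∂[4,5,6] = [5,6] − [4,6] + [4,5],
  ∂[1,5,6] = [5,6] − [1,6] + [1,5].
This gives a 21×14 integer matrix of rank 13; reducing to Smith normal form yields diagonal entries (1,1,1,1,1,1,1,1,1,1,1,1,1).

From H_k ≅ ker(∂_k) / im(∂_{k+1}) we obtain:

  H_0: rank C_0 − rank ∂_1 = 7 − 6 = 1, and the invariant factors of ∂_1 are all 1, so H_0 ≅ Z.
  H_1: rank ker ∂_1 − rank ∂_2 = (21 − 6) − 13 = 2, and the invariant factors of ∂_2 are all 1, so H_1 ≅ Z^2.
  H_2: rank ker ∂_2 − rank ∂_3 = (14 − 13) − 0 = 1, and there is no ∂_3, so H_2 ≅ Z.

As a check, the Euler characteristic is 7 − 21 + 14 = 0, which agrees with 1 − 2 + 1 = 0.

H_0 ≅ Z,  H_1 ≅ Z^2,  H_2 ≅ Z.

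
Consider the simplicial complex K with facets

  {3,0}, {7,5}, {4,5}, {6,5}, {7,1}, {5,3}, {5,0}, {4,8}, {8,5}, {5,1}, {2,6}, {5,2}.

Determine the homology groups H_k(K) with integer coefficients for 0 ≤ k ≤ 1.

Take the total order 0 < 1 < 2 < 3 < 4 < 5 < 6 < 7 < 8 on the vertex set. Then K (dimension 1) consists of the simplices:

  0-simplices (9): [0], [1], [2], [3], [4], [5], [6], [7], [8]
  1-simplices (12): [0,3], [0,5], [1,5], [1,7], [2,5], [2,6], [3,5], [4,5], [4,8], [5,6], [5,7], [5,8]

Hence C_0 ≅ Z^9, C_1 ≅ Z^12.

Boundary ∂_1: C_1 → C_0 maps an edge to its endpoints' difference, ∂[p,q] = q − p. For instance
  ∂[4,8] = [8] − [4].
As a 9×12 matrix over Z this has rank 8, with invariant factors (1,1,1,1,1,1,1,1).

Reading off H_k = ker ∂_k / im ∂_{k+1}:

  H_0: rank C_0 − rank ∂_1 = 9 − 8 = 1, and the invariant factors of ∂_1 are all 1, so H_0 = Z.
  H_1: rank ker ∂_1 − rank ∂_2 = (12 − 8) − 0 = 4, and there is no ∂_2, so H_1 = Z^4.

(K is a triangulation of a wedge of 4 circles.)

H_0 = Z,  H_1 = Z^4.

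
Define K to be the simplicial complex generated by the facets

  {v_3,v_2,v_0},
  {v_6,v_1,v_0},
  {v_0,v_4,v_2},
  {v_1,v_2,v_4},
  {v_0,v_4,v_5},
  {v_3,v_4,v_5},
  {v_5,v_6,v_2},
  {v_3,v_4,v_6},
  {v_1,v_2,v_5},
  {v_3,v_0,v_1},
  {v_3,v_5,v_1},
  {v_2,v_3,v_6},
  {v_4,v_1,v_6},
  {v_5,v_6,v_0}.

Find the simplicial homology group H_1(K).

H_1 ≅ Z^2.

Fix the vertex order v_0 < v_1 < v_2 < v_3 < v_4 < v_5 < v_6 and write every simplex with vertices in increasing order. Then dim K = 2 and the simplices of K are:

  0-simplices (7): [v_0], [v_1], [v_2], [v_3], [v_4], [v_5], [v_6]
  1-simplices (21): (21 of them)
  2-simplices (14): (14 of them)

giving chain groups C_0 ≅ Z^7, C_1 ≅ Z^21, C_2 ≅ Z^14.

Boundary ∂_1: C_1 → C_0 maps an edge to its endpoints' difference, ∂[p,q] = q − p. For instance
  ∂[v_1,v_6] = [v_6] − [v_1].
The 7×21 boundary matrix has rank 6 and Smith normal form diag(1,1,1,1,1,1).

∂_2: C_2 → C_1 maps a triangle to the signed sum of its edges. For instance
  ∂[v_1,v_3,v_5] = [v_3,v_5] − [v_1,v_5] + [v_1,v_3],
  ∂[v_1,v_2,v_4] = [v_2,v_4] − [v_1,v_4] + [v_1,v_2].
As a 21×14 matrix over Z this has rank 13, with invariant factors (1,1,1,1,1,1,1,1,1,1,1,1,1).

From H_k ≅ ker(∂_k) / im(∂_{k+1}) we obtain:

  H_1: rank ker ∂_1 − rank ∂_2 = (21 − 6) − 13 = 2, and the invariant factors of ∂_2 are all 1, so H_1 = Z^2.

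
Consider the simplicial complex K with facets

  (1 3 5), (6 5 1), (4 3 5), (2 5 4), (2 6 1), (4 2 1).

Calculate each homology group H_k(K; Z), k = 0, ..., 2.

Order the vertices as 1 < 2 < 3 < 4 < 5 < 6. Listing each simplex with vertices in this order, K has dimension 2 with simplices:

  0-simplices (6): [1], [2], [3], [4], [5], [6]
  1-simplices (12): [1,2], [1,3], [1,4], [1,5], [1,6], [2,4], [2,5], [2,6], [3,4], [3,5], [4,5], [5,6]
  2-simplices (6): [1,2,4], [1,2,6], [1,3,5], [1,5,6], [2,4,5], [3,4,5]

Hence C_0 ≅ Z^6, C_1 ≅ Z^12, C_2 ≅ Z^6.

Boundary ∂_1: C_1 → C_0 sends each edge [p,q] (with p < q) to q − p. For instance
  ∂[1,3] = [3] − [1].
The resulting 6×12 matrix has rank 5, and its Smith normal form has invariant factors (1,1,1,1,1).

∂_2: C_2 → C_1 sends each 2-simplex [p,q,r] to [q,r] − [p,r] + [p,q]. For instance
  ∂[1,2,6] = [2,6] − [1,6] + [1,2],
  ∂[1,3,5] = [3,5] − [1,5] + [1,3].
As a 12×6 matrix over Z this has rank 6, with invariant factors (1,1,1,1,1,1).

Now H_k = ker ∂_k / im ∂_{k+1}, so:

  H_0: rank C_0 − rank ∂_1 = 6 − 5 = 1, and the invariant factors of ∂_1 are all 1, so H_0 = Z.
  H_1: rank ker ∂_1 − rank ∂_2 = (12 − 5) − 6 = 1, and the invariant factors of ∂_2 are all 1, so H_1 = Z.
  H_2: rank ker ∂_2 − rank ∂_3 = (6 − 6) − 0 = 0, and there is no ∂_3, so H_2 = 0.

As a check, the Euler characteristic is 6 − 12 + 6 = 0, which agrees with 1 − 1 + 0 = 0.

H_0 ≅ Z,  H_1 ≅ Z,  H_2 = 0.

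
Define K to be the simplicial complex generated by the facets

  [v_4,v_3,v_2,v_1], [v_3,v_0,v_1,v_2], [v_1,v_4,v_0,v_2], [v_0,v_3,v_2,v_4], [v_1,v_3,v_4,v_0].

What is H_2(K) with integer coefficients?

H_2 ≅ 0.

Order the vertices as v_0 < v_1 < v_2 < v_3 < v_4. Listing each simplex with vertices in this order, K has dimension 3 with simplices:

  0-simplices (5): [v_0], [v_1], [v_2], [v_3], [v_4]
  1-simplices (10): [v_0,v_1], [v_0,v_2], [v_0,v_3], [v_0,v_4], [v_1,v_2], [v_1,v_3], [v_1,v_4], [v_2,v_3], [v_2,v_4], [v_3,v_4]
  2-simplices (10): [v_0,v_1,v_2], [v_0,v_1,v_3], [v_0,v_1,v_4], [v_0,v_2,v_3], [v_0,v_2,v_4], [v_0,v_3,v_4], [v_1,v_2,v_3], [v_1,v_2,v_4], [v_1,v_3,v_4], [v_2,v_3,v_4]
  3-simplices (5): [v_0,v_1,v_2,v_3], [v_0,v_1,v_2,v_4], [v_0,v_1,v_3,v_4], [v_0,v_2,v_3,v_4], [v_1,v_2,v_3,v_4]

Hence C_0 ≅ Z^5, C_1 ≅ Z^10, C_2 ≅ Z^10, C_3 ≅ Z^5.

The boundary map ∂_1: C_1 → C_0 sends each edge [p,q] (with p < q) to q − p. For instance
  ∂[v_3,v_4] = [v_4] − [v_3].
The 5×10 boundary matrix has rank 4 and Smith normal form diag(1,1,1,1).

∂_2: C_2 → C_1 sends each 2-simplex [p,q,r] to [q,r] − [p,r] + [p,q]. For instance
  ∂[v_0,v_1,v_4] = [v_1,v_4] − [v_0,v_4] + [v_0,v_1],
  ∂[v_0,v_1,v_3] = [v_1,v_3] − [v_0,v_3] + [v_0,v_1].
The resulting 10×10 matrix has rank 6, and its Smith normal form has invariant factors (1,1,1,1,1,1).

Boundary ∂_3: C_3 → C_2 sends each 3-simplex σ to the alternating sum Σ_i (−1)^i (σ with its i-th vertex removed). For instance
  ∂[v_0,v_2,v_3,v_4] = [v_2,v_3,v_4] − [v_0,v_3,v_4] + [v_0,v_2,v_4] − [v_0,v_2,v_3],
  ∂[v_1,v_2,v_3,v_4] = [v_2,v_3,v_4] − [v_1,v_3,v_4] + [v_1,v_2,v_4] − [v_1,v_2,v_3].
The 10×5 boundary matrix has rank 4 and Smith normal form diag(1,1,1,1).

Computing H_k = (kernel of ∂_k) / (image of ∂_{k+1}):

  H_2: rank ker ∂_2 − rank ∂_3 = (10 − 6) − 4 = 0, and the invariant factors of ∂_3 are all 1, so H_2 = 0.

(K is a triangulation of the 3-sphere S^3.)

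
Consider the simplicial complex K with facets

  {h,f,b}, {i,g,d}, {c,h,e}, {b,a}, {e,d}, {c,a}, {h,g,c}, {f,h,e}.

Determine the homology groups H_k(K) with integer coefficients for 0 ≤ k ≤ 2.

H_0 = Z,  H_1 = Z^2,  H_2 = 0.

Take the total order a < b < c < d < e < f < g < h < i on the vertex set. Then K (dimension 2) consists of the simplices:

  0-simplices (9): a, b, c, d, e, f, g, h, i
  1-simplices (15): ab, ac, bf, bh, ce, cg, ch, de, dg, di, ef, eh, fh, gh, gi
  2-simplices (5): bfh, ceh, cgh, dgi, efh

so the chain groups are C_0 ≅ Z^9, C_1 ≅ Z^15, C_2 ≅ Z^5.

Boundary ∂_1: C_1 → C_0 is given by ∂[p,q] = [q] − [p].
The resulting 9×15 matrix has rank 8, and its Smith normal form has invariant factors (1,1,1,1,1,1,1,1).

Boundary ∂_2: C_2 → C_1 acts by ∂[p,q,r] = [q,r] − [p,r] + [p,q]. For instance
  ∂bfh = fh − bh + bf,
  ∂dgi = gi − di + dg.
This gives a 15×5 integer matrix of rank 5; reducing to Smith normal form yields diagonal entries (1,1,1,1,1).

From H_k ≅ ker(∂_k) / im(∂_{k+1}) we obtain:

  H_0: rank C_0 − rank ∂_1 = 9 − 8 = 1, and the invariant factors of ∂_1 are all 1, so H_0 ≅ Z.
  H_1: rank ker ∂_1 − rank ∂_2 = (15 − 8) − 5 = 2, and the invariant factors of ∂_2 are all 1, so H_1 ≅ Z^2.
  H_2: rank ker ∂_2 − rank ∂_3 = (5 − 5) − 0 = 0, and there is no ∂_3, so H_2 ≅ 0.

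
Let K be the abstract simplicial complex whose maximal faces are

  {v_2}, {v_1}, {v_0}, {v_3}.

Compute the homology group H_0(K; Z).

Order the vertices as v_0 < v_1 < v_2 < v_3. Listing each simplex with vertices in this order, K has dimension 0 with simplices:

  0-simplices (4): [v_0], [v_1], [v_2], [v_3]

giving chain groups C_0 ≅ Z^4.

Computing H_k = (kernel of ∂_k) / (image of ∂_{k+1}):

  H_0: rank C_0 − rank ∂_1 = 4 − 0 = 4, and there is no ∂_1, so H_0 ≅ Z^4.

H_0 = Z^4.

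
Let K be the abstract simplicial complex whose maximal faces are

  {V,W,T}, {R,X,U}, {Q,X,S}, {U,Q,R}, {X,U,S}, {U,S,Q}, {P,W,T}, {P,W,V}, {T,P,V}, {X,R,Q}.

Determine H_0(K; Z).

We work with the vertex ordering P < Q < R < S < T < U < V < W < X. The simplices of K, each written with vertices in increasing order, are:

  0-simplices (9): P, Q, R, S, T, U, V, W, X
  1-simplices (15): PT, PV, PW, QR, QS, QU, QX, RU, RX, SU, SX, TV, TW, UX, VW
  2-simplices (10): PTV, PTW, PVW, QRU, QRX, QSU, QSX, RUX, SUX, TVW

Hence C_0 ≅ Z^9, C_1 ≅ Z^15, C_2 ≅ Z^10.

Boundary ∂_1: C_1 → C_0 is given by ∂[p,q] = [q] − [p]. For instance
  ∂SX = X − S.
The 9×15 boundary matrix has rank 7 and Smith normal form diag(1,1,1,1,1,1,1).

∂_2: C_2 → C_1 maps a triangle to the signed sum of its edges. For instance
  ∂QSU = SU − QU + QS,
  ∂SUX = UX − SX + SU.
As a 15×10 matrix over Z this has rank 8, with invariant factors (1,1,1,1,1,1,1,1).

Reading off H_k = ker ∂_k / im ∂_{k+1}:

  H_0: rank C_0 − rank ∂_1 = 9 − 7 = 2, and the invariant factors of ∂_1 are all 1, so H_0 ≅ Z^2.

H_0 = Z^2.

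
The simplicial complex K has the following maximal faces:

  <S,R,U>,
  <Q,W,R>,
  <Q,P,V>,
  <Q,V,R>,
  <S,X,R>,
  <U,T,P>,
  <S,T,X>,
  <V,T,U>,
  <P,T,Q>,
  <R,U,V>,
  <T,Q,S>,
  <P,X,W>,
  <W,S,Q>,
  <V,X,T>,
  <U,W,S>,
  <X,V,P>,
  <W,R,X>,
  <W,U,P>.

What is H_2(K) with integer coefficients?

Order the vertices as P < Q < R < S < T < U < V < W < X. Listing each simplex with vertices in this order, K has dimension 2 with simplices:

  0-simplices (9): P, Q, R, S, T, U, V, W, X
  1-simplices (27): PQ, PT, PU, PV, PW, PX, QR, QS, QT, QV, QW, RS, RU, RV, RW, RX, ST, SU, SW, SX, TU, TV, TX, UV, UW, VX, WX
  2-simplices (18): PQT, PQV, PTU, PUW, PVX, PWX, QRV, QRW, QST, QSW, RSU, RSX, RUV, RWX, STX, SUW, TUV, TVX

Hence C_0 ≅ Z^9, C_1 ≅ Z^27, C_2 ≅ Z^18.

The boundary map ∂_1: C_1 → C_0 maps an edge to its endpoints' difference, ∂[p,q] = q − p. For instance
  ∂TV = V − T.
As a 9×27 matrix over Z this has rank 8, with invariant factors (1,1,1,1,1,1,1,1).

Boundary ∂_2: C_2 → C_1 acts by ∂[p,q,r] = [q,r] − [p,r] + [p,q]. For instance
  ∂QRW = RW − QW + QR,
  ∂TVX = VX − TX + TV.
The 27×18 boundary matrix has rank 18 and Smith normal form diag(1,1,1,1,1,1,1,1,1,1,1,1,1,1,1,1,1,2).

Computing H_k = (kernel of ∂_k) / (image of ∂_{k+1}):

  H_2: rank ker ∂_2 − rank ∂_3 = (18 − 18) − 0 = 0, and there is no ∂_3, so H_2 = 0.

H_2 = 0.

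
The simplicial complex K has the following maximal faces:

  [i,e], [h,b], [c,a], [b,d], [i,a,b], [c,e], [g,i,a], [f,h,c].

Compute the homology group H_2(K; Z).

Fix the vertex order a < b < c < d < e < f < g < h < i and write every simplex with vertices in increasing order. Then dim K = 2 and the simplices of K are:

  0-simplices (9): a, b, c, d, e, f, g, h, i
  1-simplices (13): ab, ac, ag, ai, bd, bh, bi, ce, cf, ch, ei, fh, gi
  2-simplices (3): abi, agi, cfh

Hence C_0 ≅ Z^9, C_1 ≅ Z^13, C_2 ≅ Z^3.

The boundary map ∂_1: C_1 → C_0 maps an edge to its endpoints' difference, ∂[p,q] = q − p.
As a 9×13 matrix over Z this has rank 8, with invariant factors (1,1,1,1,1,1,1,1).

The boundary map ∂_2: C_2 → C_1 sends each 2-simplex [p,q,r] to [q,r] − [p,r] + [p,q]. For instance
  ∂agi = gi − ai + ag,
  ∂cfh = fh − ch + cf.
This gives a 13×3 integer matrix of rank 3; reducing to Smith normal form yields diagonal entries (1,1,1).

Computing H_k = (kernel of ∂_k) / (image of ∂_{k+1}):

  H_2: rank ker ∂_2 − rank ∂_3 = (3 − 3) − 0 = 0, and there is no ∂_3, so H_2 ≅ 0.

H_2 ≅ 0.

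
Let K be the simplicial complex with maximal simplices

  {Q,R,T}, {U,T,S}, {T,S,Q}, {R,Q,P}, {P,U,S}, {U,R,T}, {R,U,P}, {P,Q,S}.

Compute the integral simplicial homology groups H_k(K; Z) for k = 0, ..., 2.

Order the vertices as P < Q < R < S < T < U. Listing each simplex with vertices in this order, K has dimension 2 with simplices:

  0-simplices (6): P, Q, R, S, T, U
  1-simplices (12): PQ, PR, PS, PU, QR, QS, QT, RT, RU, ST, SU, TU
  2-simplices (8): PQR, PQS, PRU, PSU, QRT, QST, RTU, STU

Hence C_0 ≅ Z^6, C_1 ≅ Z^12, C_2 ≅ Z^8.

The boundary map ∂_1: C_1 → C_0 is given by ∂[p,q] = [q] − [p].
The 6×12 boundary matrix has rank 5 and Smith normal form diag(1,1,1,1,1).

The boundary map ∂_2: C_2 → C_1 maps a triangle to the signed sum of its edges. For instance
  ∂RTU = TU − RU + RT,
  ∂QST = ST − QT + QS.
As a 12×8 matrix over Z this has rank 7, with invariant factors (1,1,1,1,1,1,1).

Now H_k = ker ∂_k / im ∂_{k+1}, so:

  H_0: rank C_0 − rank ∂_1 = 6 − 5 = 1, and the invariant factors of ∂_1 are all 1, so H_0 = Z.
  H_1: rank ker ∂_1 − rank ∂_2 = (12 − 5) − 7 = 0, and the invariant factors of ∂_2 are all 1, so H_1 = 0.
  H_2: rank ker ∂_2 − rank ∂_3 = (8 − 7) − 0 = 1, and there is no ∂_3, so H_2 = Z.

As a check, the Euler characteristic is 6 − 12 + 8 = 2, which agrees with 1 − 0 + 1 = 2.

H_0 = Z,  H_1 = 0,  H_2 = Z.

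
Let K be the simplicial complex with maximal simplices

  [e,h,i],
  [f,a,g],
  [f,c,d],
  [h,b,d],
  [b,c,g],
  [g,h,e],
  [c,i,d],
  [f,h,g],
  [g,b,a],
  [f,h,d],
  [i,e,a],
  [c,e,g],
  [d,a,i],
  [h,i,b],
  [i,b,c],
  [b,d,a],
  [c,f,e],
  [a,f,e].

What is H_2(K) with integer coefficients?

K has 9 vertices, 27 edges, 18 triangles.
rank ∂_2 = 18, rank ∂_3 = 0 ⇒ b_2 = 18 − 18 − 0 = 0. So H_2 ≅ 0.

H_2 ≅ 0.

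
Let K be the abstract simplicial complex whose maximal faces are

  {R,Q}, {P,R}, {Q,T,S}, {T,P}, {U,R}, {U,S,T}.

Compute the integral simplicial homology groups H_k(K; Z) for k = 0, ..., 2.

We work with the vertex ordering P < Q < R < S < T < U. The simplices of K, each written with vertices in increasing order, are:

  0-simplices (6): P, Q, R, S, T, U
  1-simplices (9): PR, PT, QR, QS, QT, RU, ST, SU, TU
  2-simplices (2): QST, STU

Hence C_0 ≅ Z^6, C_1 ≅ Z^9, C_2 ≅ Z^2.

∂_1: C_1 → C_0 is given by ∂[p,q] = [q] − [p].
As a 6×9 matrix over Z this has rank 5, with invariant factors (1,1,1,1,1).

The boundary map ∂_2: C_2 → C_1 sends each 2-simplex [p,q,r] to [q,r] − [p,r] + [p,q]. For instance
  ∂STU = TU − SU + ST,
  ∂QST = ST − QT + QS.
As a 9×2 matrix over Z this has rank 2, with invariant factors (1,1).

From H_k ≅ ker(∂_k) / im(∂_{k+1}) we obtain:

  H_0: rank C_0 − rank ∂_1 = 6 − 5 = 1, and the invariant factors of ∂_1 are all 1, so H_0 = Z.
  H_1: rank ker ∂_1 − rank ∂_2 = (9 − 5) − 2 = 2, and the invariant factors of ∂_2 are all 1, so H_1 = Z^2.
  H_2: rank ker ∂_2 − rank ∂_3 = (2 − 2) − 0 = 0, and there is no ∂_3, so H_2 = 0.

H_0 = Z,  H_1 = Z^2,  H_2 = 0.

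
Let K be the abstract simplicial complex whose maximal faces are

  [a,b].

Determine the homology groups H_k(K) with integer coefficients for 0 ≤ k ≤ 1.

Fix the vertex order a < b and write every simplex with vertices in increasing order. Then dim K = 1 and the simplices of K are:

  0-simplices (2): a, b
  1-simplices (1): ab

giving chain groups C_0 ≅ Z^2, C_1 ≅ Z^1.

The boundary map ∂_1: C_1 → C_0 sends each edge [p,q] (with p < q) to q − p.
This gives a 2×1 integer matrix of rank 1; reducing to Smith normal form yields diagonal entries (1).

Now H_k = ker ∂_k / im ∂_{k+1}, so:

  H_0: rank C_0 − rank ∂_1 = 2 − 1 = 1, and the invariant factors of ∂_1 are all 1, so H_0 = Z.
  H_1: rank ker ∂_1 − rank ∂_2 = (1 − 1) − 0 = 0, and there is no ∂_2, so H_1 = 0.

As a check, the Euler characteristic is 2 − 1 = 1, which agrees with 1 − 0 = 1.

H_0 ≅ Z,  H_1 = 0.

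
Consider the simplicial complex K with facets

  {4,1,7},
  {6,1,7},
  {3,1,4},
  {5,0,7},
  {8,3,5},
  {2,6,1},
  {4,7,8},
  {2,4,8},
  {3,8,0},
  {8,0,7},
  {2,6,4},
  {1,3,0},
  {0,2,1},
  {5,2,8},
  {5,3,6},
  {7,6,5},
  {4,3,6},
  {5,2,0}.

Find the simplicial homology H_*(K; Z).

Fix the vertex order 0 < 1 < 2 < 3 < 4 < 5 < 6 < 7 < 8 and write every simplex with vertices in increasing order. Then dim K = 2 and the simplices of K are:

  0-simplices (9): [0], [1], [2], [3], [4], [5], [6], [7], [8]
  1-simplices (27): (27 of them)
  2-simplices (18): [0,1,2], [0,1,3], [0,2,5], [0,3,8], [0,5,7], [0,7,8], [1,2,6], [1,3,4], [1,4,7], [1,6,7], [2,4,6], [2,4,8], [2,5,8], [3,4,6], [3,5,6], [3,5,8], [4,7,8], [5,6,7]

giving chain groups C_0 ≅ Z^9, C_1 ≅ Z^27, C_2 ≅ Z^18.

Boundary ∂_1: C_1 → C_0 sends each edge [p,q] (with p < q) to q − p. For instance
  ∂[0,1] = [1] − [0].
The resulting 9×27 matrix has rank 8, and its Smith normal form has invariant factors (1,1,1,1,1,1,1,1).

The boundary map ∂_2: C_2 → C_1 sends each 2-simplex [p,q,r] to [q,r] − [p,r] + [p,q]. For instance
  ∂[5,6,7] = [6,7] − [5,7] + [5,6],
  ∂[0,5,7] = [5,7] − [0,7] + [0,5].
This gives a 27×18 integer matrix of rank 18; reducing to Smith normal form yields diagonal entries (1,1,1,1,1,1,1,1,1,1,1,1,1,1,1,1,1,2).

Computing H_k = (kernel of ∂_k) / (image of ∂_{k+1}):

  H_0: rank C_0 − rank ∂_1 = 9 − 8 = 1, and the invariant factors of ∂_1 are all 1, so H_0 ≅ Z.
  H_1: rank ker ∂_1 − rank ∂_2 = (27 − 8) − 18 = 1, and ∂_2 has invariant factor 2 > 1, so H_1 ≅ Z ⊕ Z_2.
  H_2: rank ker ∂_2 − rank ∂_3 = (18 − 18) − 0 = 0, and there is no ∂_3, so H_2 ≅ 0.

H_0 = Z,  H_1 = Z ⊕ Z_2,  H_2 = 0.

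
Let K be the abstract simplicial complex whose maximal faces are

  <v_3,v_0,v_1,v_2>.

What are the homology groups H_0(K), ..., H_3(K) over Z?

Take the total order v_0 < v_1 < v_2 < v_3 on the vertex set. Then K (dimension 3) consists of the simplices:

  0-simplices (4): [v_0], [v_1], [v_2], [v_3]
  1-simplices (6): [v_0,v_1], [v_0,v_2], [v_0,v_3], [v_1,v_2], [v_1,v_3], [v_2,v_3]
  2-simplices (4): [v_0,v_1,v_2], [v_0,v_1,v_3], [v_0,v_2,v_3], [v_1,v_2,v_3]
  3-simplices (1): [v_0,v_1,v_2,v_3]

giving chain groups C_0 ≅ Z^4, C_1 ≅ Z^6, C_2 ≅ Z^4, C_3 ≅ Z^1.

Boundary ∂_1: C_1 → C_0 maps an edge to its endpoints' difference, ∂[p,q] = q − p. For instance
  ∂[v_1,v_2] = [v_2] − [v_1].
The 4×6 boundary matrix has rank 3 and Smith normal form diag(1,1,1).

The boundary map ∂_2: C_2 → C_1 maps a triangle to the signed sum of its edges. For instance
  ∂[v_0,v_1,v_3] = [v_1,v_3] − [v_0,v_3] + [v_0,v_1],
  ∂[v_0,v_1,v_2] = [v_1,v_2] − [v_0,v_2] + [v_0,v_1].
This gives a 6×4 integer matrix of rank 3; reducing to Smith normal form yields diagonal entries (1,1,1).

Boundary ∂_3: C_3 → C_2 sends each 3-simplex σ to the alternating sum Σ_i (−1)^i (σ with its i-th vertex removed). For instance
  ∂[v_0,v_1,v_2,v_3] = [v_1,v_2,v_3] − [v_0,v_2,v_3] + [v_0,v_1,v_3] − [v_0,v_1,v_2].
The resulting 4×1 matrix has rank 1, and its Smith normal form has invariant factors (1).

Reading off H_k = ker ∂_k / im ∂_{k+1}:

  H_0: rank C_0 − rank ∂_1 = 4 − 3 = 1, and the invariant factors of ∂_1 are all 1, so H_0 = Z.
  H_1: rank ker ∂_1 − rank ∂_2 = (6 − 3) − 3 = 0, and the invariant factors of ∂_2 are all 1, so H_1 = 0.
  H_2: rank ker ∂_2 − rank ∂_3 = (4 − 3) − 1 = 0, and the invariant factors of ∂_3 are all 1, so H_2 = 0.
  H_3: rank ker ∂_3 − rank ∂_4 = (1 − 1) − 0 = 0, and there is no ∂_4, so H_3 = 0.

As a check, the Euler characteristic is 4 − 6 + 4 − 1 = 1, which agrees with 1 − 0 + 0 − 0 = 1.

H_0 ≅ Z,  H_1 = 0,  H_2 = 0,  H_3 = 0.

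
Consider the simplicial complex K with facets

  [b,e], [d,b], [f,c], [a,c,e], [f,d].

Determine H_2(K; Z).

K has 6 vertices, 7 edges, 1 triangle.
rank ∂_2 = 1, rank ∂_3 = 0 ⇒ b_2 = 1 − 1 − 0 = 0. So H_2 ≅ 0.

H_2 ≅ 0.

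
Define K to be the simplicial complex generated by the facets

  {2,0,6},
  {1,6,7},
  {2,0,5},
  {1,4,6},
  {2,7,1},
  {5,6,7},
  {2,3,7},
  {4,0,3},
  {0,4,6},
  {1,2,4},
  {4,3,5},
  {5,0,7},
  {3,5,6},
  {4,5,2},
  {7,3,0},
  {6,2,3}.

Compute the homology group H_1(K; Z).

Take the total order 0 < 1 < 2 < 3 < 4 < 5 < 6 < 7 on the vertex set. Then K (dimension 2) consists of the simplices:

  0-simplices (8): [0], [1], [2], [3], [4], [5], [6], [7]
  1-simplices (24): (24 of them)
  2-simplices (16): [0,2,5], [0,2,6], [0,3,4], [0,3,7], [0,4,6], [0,5,7], [1,2,4], [1,2,7], [1,4,6], [1,6,7], [2,3,6], [2,3,7], [2,4,5], [3,4,5], [3,5,6], [5,6,7]

Hence C_0 ≅ Z^8, C_1 ≅ Z^24, C_2 ≅ Z^16.

∂_1: C_1 → C_0 maps an edge to its endpoints' difference, ∂[p,q] = q − p. For instance
  ∂[5,7] = [7] − [5].
The 8×24 boundary matrix has rank 7 and Smith normal form diag(1,1,1,1,1,1,1).

Boundary ∂_2: C_2 → C_1 maps a triangle to the signed sum of its edges. For instance
  ∂[1,2,7] = [2,7] − [1,7] + [1,2],
  ∂[1,4,6] = [4,6] − [1,6] + [1,4].
The 24×16 boundary matrix has rank 15 and Smith normal form diag(1,1,1,1,1,1,1,1,1,1,1,1,1,1,1).

From H_k ≅ ker(∂_k) / im(∂_{k+1}) we obtain:

  H_1: rank ker ∂_1 − rank ∂_2 = (24 − 7) − 15 = 2, and the invariant factors of ∂_2 are all 1, so H_1 = Z^2.

(K is a triangulation of the torus T^2.)

H_1 ≅ Z^2.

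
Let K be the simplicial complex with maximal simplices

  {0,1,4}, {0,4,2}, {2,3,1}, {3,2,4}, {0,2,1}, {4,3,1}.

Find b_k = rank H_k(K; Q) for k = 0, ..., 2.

b_0 = 1, b_1 = 0, b_2 = 1.

K has 5 vertices, 9 edges, 6 triangles.
rank ∂_0 = 0, rank ∂_1 = 4 ⇒ b_0 = 5 − 0 − 4 = 1; all invariant factors of ∂_1 are 1 so no torsion. So H_0 = Z.
rank ∂_1 = 4, rank ∂_2 = 5 ⇒ b_1 = 9 − 4 − 5 = 0; all invariant factors of ∂_2 are 1 so no torsion. So H_1 = 0.
rank ∂_2 = 5, rank ∂_3 = 0 ⇒ b_2 = 6 − 5 − 0 = 1. So H_2 = Z.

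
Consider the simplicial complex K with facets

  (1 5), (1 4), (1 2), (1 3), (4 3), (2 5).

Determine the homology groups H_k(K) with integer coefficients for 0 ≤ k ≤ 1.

K has 5 vertices, 6 edges.
rank ∂_0 = 0, rank ∂_1 = 4 ⇒ b_0 = 5 − 0 − 4 = 1; all invariant factors of ∂_1 are 1 so no torsion. So H_0 ≅ Z.
rank ∂_1 = 4, rank ∂_2 = 0 ⇒ b_1 = 6 − 4 − 0 = 2. So H_1 ≅ Z^2.

H_0 ≅ Z,  H_1 ≅ Z^2.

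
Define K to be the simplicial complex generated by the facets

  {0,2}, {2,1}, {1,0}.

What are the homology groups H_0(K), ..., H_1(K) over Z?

H_0 = Z,  H_1 = Z.

Fix the vertex order 0 < 1 < 2 and write every simplex with vertices in increasing order. Then dim K = 1 and the simplices of K are:

  0-simplices (3): [0], [1], [2]
  1-simplices (3): [0,1], [0,2], [1,2]

giving chain groups C_0 ≅ Z^3, C_1 ≅ Z^3.

∂_1: C_1 → C_0 maps an edge to its endpoints' difference, ∂[p,q] = q − p.
The 3×3 boundary matrix has rank 2 and Smith normal form diag(1,1).

From H_k ≅ ker(∂_k) / im(∂_{k+1}) we obtain:

  H_0: rank C_0 − rank ∂_1 = 3 − 2 = 1, and the invariant factors of ∂_1 are all 1, so H_0 ≅ Z.
  H_1: rank ker ∂_1 − rank ∂_2 = (3 − 2) − 0 = 1, and there is no ∂_2, so H_1 ≅ Z.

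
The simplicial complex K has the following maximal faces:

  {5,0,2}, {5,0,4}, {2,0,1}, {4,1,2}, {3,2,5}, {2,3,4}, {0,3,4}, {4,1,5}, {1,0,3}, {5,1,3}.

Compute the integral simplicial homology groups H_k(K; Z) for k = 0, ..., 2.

Take the total order 0 < 1 < 2 < 3 < 4 < 5 on the vertex set. Then K (dimension 2) consists of the simplices:

  0-simplices (6): [0], [1], [2], [3], [4], [5]
  1-simplices (15): [0,1], [0,2], [0,3], [0,4], [0,5], [1,2], [1,3], [1,4], [1,5], [2,3], [2,4], [2,5], [3,4], [3,5], [4,5]
  2-simplices (10): [0,1,2], [0,1,3], [0,2,5], [0,3,4], [0,4,5], [1,2,4], [1,3,5], [1,4,5], [2,3,4], [2,3,5]

giving chain groups C_0 ≅ Z^6, C_1 ≅ Z^15, C_2 ≅ Z^10.

The boundary map ∂_1: C_1 → C_0 maps an edge to its endpoints' difference, ∂[p,q] = q − p. For instance
  ∂[0,5] = [5] − [0].
The resulting 6×15 matrix has rank 5, and its Smith normal form has invariant factors (1,1,1,1,1).

∂_2: C_2 → C_1 maps a triangle to the signed sum of its edges. For instance
  ∂[0,1,2] = [1,2] − [0,2] + [0,1],
  ∂[2,3,4] = [3,4] − [2,4] + [2,3].
The 15×10 boundary matrix has rank 10 and Smith normal form diag(1,1,1,1,1,1,1,1,1,2).

From H_k ≅ ker(∂_k) / im(∂_{k+1}) we obtain:

  H_0: rank C_0 − rank ∂_1 = 6 − 5 = 1, and the invariant factors of ∂_1 are all 1, so H_0 = Z.
  H_1: rank ker ∂_1 − rank ∂_2 = (15 − 5) − 10 = 0, and ∂_2 has invariant factor 2 > 1, so H_1 = Z/2Z.
  H_2: rank ker ∂_2 − rank ∂_3 = (10 − 10) − 0 = 0, and there is no ∂_3, so H_2 = 0.

As a check, the Euler characteristic is 6 − 15 + 10 = 1, which agrees with 1 − 0 + 0 = 1.
(K is a triangulation of the real projective plane RP^2.)

H_0 ≅ Z,  H_1 ≅ Z/2Z,  H_2 = 0.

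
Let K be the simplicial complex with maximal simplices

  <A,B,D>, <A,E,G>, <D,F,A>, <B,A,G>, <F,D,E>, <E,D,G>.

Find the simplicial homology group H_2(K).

H_2 = 0.

We work with the vertex ordering A < B < D < E < F < G. The simplices of K, each written with vertices in increasing order, are:

  0-simplices (6): A, B, D, E, F, G
  1-simplices (12): AB, AD, AE, AF, AG, BD, BG, DE, DF, DG, EF, EG
  2-simplices (6): ABD, ABG, ADF, AEG, DEF, DEG

Hence C_0 ≅ Z^6, C_1 ≅ Z^12, C_2 ≅ Z^6.

∂_1: C_1 → C_0 sends each edge [p,q] (with p < q) to q − p.
This gives a 6×12 integer matrix of rank 5; reducing to Smith normal form yields diagonal entries (1,1,1,1,1).

∂_2: C_2 → C_1 acts by ∂[p,q,r] = [q,r] − [p,r] + [p,q]. For instance
  ∂DEF = EF − DF + DE,
  ∂ADF = DF − AF + AD.
As a 12×6 matrix over Z this has rank 6, with invariant factors (1,1,1,1,1,1).

Now H_k = ker ∂_k / im ∂_{k+1}, so:

  H_2: rank ker ∂_2 − rank ∂_3 = (6 − 6) − 0 = 0, and there is no ∂_3, so H_2 ≅ 0.

(K is a triangulation of the cylinder S^1 x I.)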